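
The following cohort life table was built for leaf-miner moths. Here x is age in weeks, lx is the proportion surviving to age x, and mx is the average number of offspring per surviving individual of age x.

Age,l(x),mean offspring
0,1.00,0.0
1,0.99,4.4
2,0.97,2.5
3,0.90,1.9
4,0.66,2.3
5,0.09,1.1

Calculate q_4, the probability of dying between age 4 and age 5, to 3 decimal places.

0.864

q_4 = (l_4 − l_5) / l_4 = (0.66 − 0.09) / 0.66
     = 0.57 / 0.66 = 0.863636… → 0.864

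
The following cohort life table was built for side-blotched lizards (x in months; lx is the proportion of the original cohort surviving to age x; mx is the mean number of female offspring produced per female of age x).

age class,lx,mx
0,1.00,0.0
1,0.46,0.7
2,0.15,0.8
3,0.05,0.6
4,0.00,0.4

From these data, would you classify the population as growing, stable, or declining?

declining

R0 = Σ lx·mx = 0 + 0.322 + 0.12 + 0.03 + 0 = 0.472
R0 < 1, so the population is declining.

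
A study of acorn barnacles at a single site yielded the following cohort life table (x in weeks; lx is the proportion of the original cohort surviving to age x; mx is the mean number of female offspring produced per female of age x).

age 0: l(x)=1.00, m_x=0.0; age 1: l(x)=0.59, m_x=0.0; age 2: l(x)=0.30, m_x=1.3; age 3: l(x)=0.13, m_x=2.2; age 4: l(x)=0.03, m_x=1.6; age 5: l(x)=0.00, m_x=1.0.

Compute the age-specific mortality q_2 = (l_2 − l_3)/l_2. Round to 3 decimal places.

q_2 = (l_2 − l_3) / l_2 = (0.3 − 0.13) / 0.3
     = 0.17 / 0.3 = 0.566667… → 0.567

0.567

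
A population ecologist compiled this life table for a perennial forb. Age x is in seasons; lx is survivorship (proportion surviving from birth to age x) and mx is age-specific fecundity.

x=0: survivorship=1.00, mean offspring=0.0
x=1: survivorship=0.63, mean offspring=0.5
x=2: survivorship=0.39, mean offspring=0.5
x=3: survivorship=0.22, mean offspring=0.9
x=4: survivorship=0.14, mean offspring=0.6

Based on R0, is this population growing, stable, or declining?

declining

R0 = Σ lx·mx = 0 + 0.315 + 0.195 + 0.198 + 0.084 = 0.792
R0 < 1, so the population is declining.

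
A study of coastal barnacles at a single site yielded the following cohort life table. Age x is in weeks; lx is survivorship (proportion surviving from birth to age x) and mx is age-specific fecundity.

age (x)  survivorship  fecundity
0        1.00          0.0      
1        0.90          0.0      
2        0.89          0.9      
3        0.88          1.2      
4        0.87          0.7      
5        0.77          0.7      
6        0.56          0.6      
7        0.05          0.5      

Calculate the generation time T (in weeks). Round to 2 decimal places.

3.59

lx·mx: 0, 0, 0.801, 1.056, 0.609, 0.539, 0.336, 0.025 → R0 = 3.366
x·lx·mx: 0, 0, 1.602, 3.168, 2.436, 2.695, 2.016, 0.175 → Σ = 12.092
T = 12.092 / 3.366 = 3.592395… → 3.59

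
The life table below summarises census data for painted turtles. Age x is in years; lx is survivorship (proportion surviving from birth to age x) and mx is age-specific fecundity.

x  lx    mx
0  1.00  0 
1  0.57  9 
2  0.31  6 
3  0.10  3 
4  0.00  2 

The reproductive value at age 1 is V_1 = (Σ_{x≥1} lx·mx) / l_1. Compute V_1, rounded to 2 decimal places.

lx·mx for x ≥ 1: 5.13, 1.86, 0.3, 0 → sum = 7.29
V_1 = 7.29 / l_1 = 7.29 / 0.57 = 12.789474… → 12.79

12.79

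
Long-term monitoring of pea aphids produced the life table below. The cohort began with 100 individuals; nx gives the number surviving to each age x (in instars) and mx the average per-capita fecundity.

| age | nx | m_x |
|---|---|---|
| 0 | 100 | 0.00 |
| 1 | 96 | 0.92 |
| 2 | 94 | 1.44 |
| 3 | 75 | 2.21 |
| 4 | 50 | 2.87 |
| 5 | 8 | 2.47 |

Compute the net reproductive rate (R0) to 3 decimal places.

lx = nx/n0 = nx/100: 1, 0.96, 0.94, 0.75, 0.5, 0.08
lx·mx by age: 0, 0.8832, 1.3536, 1.6575, 1.435, 0.1976
R0 = Σ lx·mx = 5.5269 → 5.527

5.527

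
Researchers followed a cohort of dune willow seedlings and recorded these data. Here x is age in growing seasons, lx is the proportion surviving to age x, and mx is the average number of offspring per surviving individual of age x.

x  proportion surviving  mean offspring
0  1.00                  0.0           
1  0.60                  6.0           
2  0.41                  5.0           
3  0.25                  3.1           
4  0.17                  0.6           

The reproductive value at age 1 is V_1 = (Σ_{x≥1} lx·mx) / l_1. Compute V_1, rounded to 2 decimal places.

lx·mx for x ≥ 1: 3.6, 2.05, 0.775, 0.102 → sum = 6.527
V_1 = 6.527 / l_1 = 6.527 / 0.6 = 10.878333… → 10.88

10.88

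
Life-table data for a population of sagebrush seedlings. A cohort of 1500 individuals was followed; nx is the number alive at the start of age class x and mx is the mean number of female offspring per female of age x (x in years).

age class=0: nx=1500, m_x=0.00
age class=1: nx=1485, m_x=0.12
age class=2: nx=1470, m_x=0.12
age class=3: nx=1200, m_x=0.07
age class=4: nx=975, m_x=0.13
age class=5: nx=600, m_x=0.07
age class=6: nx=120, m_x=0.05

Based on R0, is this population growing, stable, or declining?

lx = nx/n0 = nx/1500: 1, 0.99, 0.98, 0.8, 0.65, 0.4, 0.08
R0 = Σ lx·mx = 0 + 0.1188 + 0.1176 + 0.056 + 0.0845 + 0.028 + 0.004 = 0.4089
R0 < 1, so the population is declining.

declining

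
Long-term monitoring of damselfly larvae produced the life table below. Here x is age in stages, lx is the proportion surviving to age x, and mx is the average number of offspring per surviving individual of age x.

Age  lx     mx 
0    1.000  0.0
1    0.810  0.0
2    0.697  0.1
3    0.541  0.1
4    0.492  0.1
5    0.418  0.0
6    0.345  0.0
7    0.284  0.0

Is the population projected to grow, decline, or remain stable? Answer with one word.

R0 = Σ lx·mx = 0 + 0 + 0.0697 + 0.0541 + 0.0492 + 0 + 0 + 0 = 0.173
R0 < 1, so the population is declining.

declining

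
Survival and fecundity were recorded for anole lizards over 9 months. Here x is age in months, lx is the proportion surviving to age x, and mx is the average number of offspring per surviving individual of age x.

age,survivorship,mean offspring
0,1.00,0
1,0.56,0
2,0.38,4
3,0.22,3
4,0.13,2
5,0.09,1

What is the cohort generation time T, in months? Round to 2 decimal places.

2.57

lx·mx: 0, 0, 1.52, 0.66, 0.26, 0.09 → R0 = 2.53
x·lx·mx: 0, 0, 3.04, 1.98, 1.04, 0.45 → Σ = 6.51
T = 6.51 / 2.53 = 2.573123… → 2.57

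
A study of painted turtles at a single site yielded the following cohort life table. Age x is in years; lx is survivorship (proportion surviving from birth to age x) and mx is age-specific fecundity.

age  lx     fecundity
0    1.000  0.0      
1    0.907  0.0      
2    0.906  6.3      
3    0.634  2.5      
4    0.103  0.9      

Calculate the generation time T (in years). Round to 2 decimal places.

2.24

lx·mx: 0, 0, 5.7078, 1.585, 0.0927 → R0 = 7.3855
x·lx·mx: 0, 0, 11.4156, 4.755, 0.3708 → Σ = 16.5414
T = 16.5414 / 7.3855 = 2.239713… → 2.24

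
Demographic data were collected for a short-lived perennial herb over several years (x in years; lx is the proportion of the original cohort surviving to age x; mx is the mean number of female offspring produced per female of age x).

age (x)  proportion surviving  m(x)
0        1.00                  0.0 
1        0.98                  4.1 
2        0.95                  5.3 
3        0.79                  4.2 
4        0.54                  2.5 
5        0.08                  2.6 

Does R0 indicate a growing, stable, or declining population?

growing

R0 = Σ lx·mx = 0 + 4.018 + 5.035 + 3.318 + 1.35 + 0.208 = 13.929
R0 > 1, so the population is growing.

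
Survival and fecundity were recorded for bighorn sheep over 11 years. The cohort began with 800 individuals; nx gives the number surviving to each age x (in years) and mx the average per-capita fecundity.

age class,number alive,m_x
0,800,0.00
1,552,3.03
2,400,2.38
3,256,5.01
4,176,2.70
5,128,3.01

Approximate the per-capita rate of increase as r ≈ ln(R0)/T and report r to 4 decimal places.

lx = nx/n0 = nx/800: 1, 0.69, 0.5, 0.32, 0.22, 0.16
R0 = Σ lx·mx = 0 + 2.0907 + 1.19 + 1.6032 + 0.594 + 0.4816 = 5.9595
Σ x·lx·mx = 14.0643; T = 14.0643/5.9595 = 2.35998…
r ≈ ln(R0)/T = ln(5.9595)/2.35998… = 0.756357… → 0.7564

0.7564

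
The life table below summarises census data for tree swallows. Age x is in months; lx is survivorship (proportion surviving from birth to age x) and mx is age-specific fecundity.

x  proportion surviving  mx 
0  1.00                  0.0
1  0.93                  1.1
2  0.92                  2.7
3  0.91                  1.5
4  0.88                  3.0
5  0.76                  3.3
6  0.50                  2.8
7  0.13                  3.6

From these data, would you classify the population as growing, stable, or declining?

R0 = Σ lx·mx = 0 + 1.023 + 2.484 + 1.365 + 2.64 + 2.508 + 1.4 + 0.468 = 11.888
R0 > 1, so the population is growing.

growing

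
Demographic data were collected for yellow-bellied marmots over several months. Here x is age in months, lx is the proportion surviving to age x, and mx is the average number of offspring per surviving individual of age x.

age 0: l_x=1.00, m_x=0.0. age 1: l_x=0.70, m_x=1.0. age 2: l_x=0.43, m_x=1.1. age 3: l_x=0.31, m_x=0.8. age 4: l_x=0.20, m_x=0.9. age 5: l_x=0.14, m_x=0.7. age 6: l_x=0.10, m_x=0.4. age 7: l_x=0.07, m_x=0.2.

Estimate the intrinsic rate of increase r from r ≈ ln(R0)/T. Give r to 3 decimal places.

0.250

R0 = Σ lx·mx = 0 + 0.7 + 0.473 + 0.248 + 0.18 + 0.098 + 0.04 + 0.014 = 1.753
Σ x·lx·mx = 3.938; T = 3.938/1.753 = 2.24643…
r ≈ ln(R0)/T = ln(1.753)/2.24643… = 0.24988… → 0.250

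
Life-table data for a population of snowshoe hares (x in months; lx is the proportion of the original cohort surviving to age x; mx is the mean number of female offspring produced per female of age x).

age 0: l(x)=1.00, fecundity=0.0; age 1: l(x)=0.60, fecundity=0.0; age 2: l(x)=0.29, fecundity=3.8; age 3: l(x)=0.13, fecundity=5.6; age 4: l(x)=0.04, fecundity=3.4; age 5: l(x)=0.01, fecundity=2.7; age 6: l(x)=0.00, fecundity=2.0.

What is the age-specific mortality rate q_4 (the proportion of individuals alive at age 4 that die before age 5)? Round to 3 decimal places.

0.750

q_4 = (l_4 − l_5) / l_4 = (0.04 − 0.01) / 0.04
     = 0.03 / 0.04 = 0.75 → 0.750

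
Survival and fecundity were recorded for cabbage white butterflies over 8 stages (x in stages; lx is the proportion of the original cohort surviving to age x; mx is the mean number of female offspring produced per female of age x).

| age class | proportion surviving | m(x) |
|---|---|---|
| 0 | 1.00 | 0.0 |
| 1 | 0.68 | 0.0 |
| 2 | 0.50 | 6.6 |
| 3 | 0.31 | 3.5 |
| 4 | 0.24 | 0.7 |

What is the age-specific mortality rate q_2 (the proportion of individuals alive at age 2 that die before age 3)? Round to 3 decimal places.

q_2 = (l_2 − l_3) / l_2 = (0.5 − 0.31) / 0.5
     = 0.19 / 0.5 = 0.38 → 0.380

0.380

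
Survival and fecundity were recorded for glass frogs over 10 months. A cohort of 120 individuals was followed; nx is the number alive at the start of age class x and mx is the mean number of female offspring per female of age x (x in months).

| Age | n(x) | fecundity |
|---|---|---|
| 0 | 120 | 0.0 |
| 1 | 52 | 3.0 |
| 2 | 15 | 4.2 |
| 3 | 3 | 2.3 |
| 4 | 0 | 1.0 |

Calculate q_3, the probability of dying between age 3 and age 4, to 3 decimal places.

1.000

lx = nx/n0 = nx/120: 1, 0.43333…, 0.125, 0.025, 0
q_3 = (l_3 − l_4) / l_3 = (0.025 − 0) / 0.025
     = 0.025 / 0.025 = 1 → 1.000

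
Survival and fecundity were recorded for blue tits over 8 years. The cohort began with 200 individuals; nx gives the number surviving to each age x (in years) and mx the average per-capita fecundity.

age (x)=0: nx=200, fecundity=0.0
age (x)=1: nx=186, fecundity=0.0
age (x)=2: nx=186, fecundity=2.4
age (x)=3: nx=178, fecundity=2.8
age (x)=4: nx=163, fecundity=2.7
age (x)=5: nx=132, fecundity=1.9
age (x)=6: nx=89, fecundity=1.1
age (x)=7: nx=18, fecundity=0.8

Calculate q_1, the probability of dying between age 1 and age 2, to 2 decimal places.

0.00

lx = nx/n0 = nx/200: 1, 0.93, 0.93, 0.89, 0.815, 0.66, 0.445, 0.09
q_1 = (l_1 − l_2) / l_1 = (0.93 − 0.93) / 0.93
     = 0 / 0.93 = 0 → 0.00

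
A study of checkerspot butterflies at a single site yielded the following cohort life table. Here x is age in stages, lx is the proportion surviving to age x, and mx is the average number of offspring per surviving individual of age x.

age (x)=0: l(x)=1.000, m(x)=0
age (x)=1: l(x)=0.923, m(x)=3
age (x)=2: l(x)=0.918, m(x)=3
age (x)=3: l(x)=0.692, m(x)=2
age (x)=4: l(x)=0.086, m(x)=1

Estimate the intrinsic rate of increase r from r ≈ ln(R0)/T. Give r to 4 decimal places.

1.0648

R0 = Σ lx·mx = 0 + 2.769 + 2.754 + 1.384 + 0.086 = 6.993
Σ x·lx·mx = 12.773; T = 12.773/6.993 = 1.82654…
r ≈ ln(R0)/T = ln(6.993)/1.82654… = 1.064805… → 1.0648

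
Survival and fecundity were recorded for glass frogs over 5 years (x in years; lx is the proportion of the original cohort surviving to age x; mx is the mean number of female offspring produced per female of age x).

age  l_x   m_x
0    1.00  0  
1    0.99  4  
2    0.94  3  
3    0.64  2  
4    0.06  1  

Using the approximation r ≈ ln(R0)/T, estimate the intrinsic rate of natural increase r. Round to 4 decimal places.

R0 = Σ lx·mx = 0 + 3.96 + 2.82 + 1.28 + 0.06 = 8.12
Σ x·lx·mx = 13.68; T = 13.68/8.12 = 1.68473…
r ≈ ln(R0)/T = ln(8.12)/1.68473… = 1.243126… → 1.2431

1.2431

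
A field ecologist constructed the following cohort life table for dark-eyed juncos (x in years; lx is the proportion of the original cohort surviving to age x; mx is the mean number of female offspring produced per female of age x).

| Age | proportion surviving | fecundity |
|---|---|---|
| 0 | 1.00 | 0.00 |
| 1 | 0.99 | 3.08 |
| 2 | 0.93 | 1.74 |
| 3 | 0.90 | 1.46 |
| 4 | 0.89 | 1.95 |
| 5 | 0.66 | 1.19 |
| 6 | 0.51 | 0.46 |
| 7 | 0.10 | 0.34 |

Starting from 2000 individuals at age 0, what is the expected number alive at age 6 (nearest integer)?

1020

Expected survivors = N0 · l_6 = 2000 × 0.51 = 1020 → 1020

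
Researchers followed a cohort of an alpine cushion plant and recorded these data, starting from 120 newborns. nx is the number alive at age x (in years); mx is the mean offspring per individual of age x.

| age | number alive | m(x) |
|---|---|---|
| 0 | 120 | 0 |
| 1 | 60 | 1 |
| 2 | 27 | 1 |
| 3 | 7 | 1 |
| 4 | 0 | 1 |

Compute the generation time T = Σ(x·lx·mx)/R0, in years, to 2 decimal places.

lx = nx/n0 = nx/120: 1, 0.5, 0.225, 0.05833…, 0
lx·mx: 0, 0.5, 0.225, 0.058333…, 0 → R0 = 0.783333…
x·lx·mx: 0, 0.5, 0.45, 0.175…, 0 → Σ = 1.125…
T = 1.125… / 0.783333… = 1.43617… → 1.44

1.44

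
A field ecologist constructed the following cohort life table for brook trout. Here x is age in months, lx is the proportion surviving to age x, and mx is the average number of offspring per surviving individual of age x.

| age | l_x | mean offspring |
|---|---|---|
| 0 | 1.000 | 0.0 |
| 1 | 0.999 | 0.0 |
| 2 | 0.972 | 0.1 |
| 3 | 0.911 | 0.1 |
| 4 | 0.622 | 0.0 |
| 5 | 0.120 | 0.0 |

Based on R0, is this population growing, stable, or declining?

declining

R0 = Σ lx·mx = 0 + 0 + 0.0972 + 0.0911 + 0 + 0 = 0.1883
R0 < 1, so the population is declining.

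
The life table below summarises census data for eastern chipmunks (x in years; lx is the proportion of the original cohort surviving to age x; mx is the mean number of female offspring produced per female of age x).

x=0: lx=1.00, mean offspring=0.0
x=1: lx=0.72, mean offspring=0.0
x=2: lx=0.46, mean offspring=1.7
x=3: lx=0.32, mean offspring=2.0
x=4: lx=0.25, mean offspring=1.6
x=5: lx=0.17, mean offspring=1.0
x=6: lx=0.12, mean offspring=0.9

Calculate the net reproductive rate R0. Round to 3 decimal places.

lx·mx by age: 0, 0, 0.782, 0.64, 0.4, 0.17, 0.108
R0 = Σ lx·mx = 2.1 → 2.100

2.100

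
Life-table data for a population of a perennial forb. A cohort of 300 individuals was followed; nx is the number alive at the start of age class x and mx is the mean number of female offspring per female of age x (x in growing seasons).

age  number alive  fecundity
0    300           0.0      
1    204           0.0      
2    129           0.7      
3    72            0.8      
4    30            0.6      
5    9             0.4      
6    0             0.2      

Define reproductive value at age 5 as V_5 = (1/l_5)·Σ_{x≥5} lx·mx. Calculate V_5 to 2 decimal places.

lx = nx/n0 = nx/300: 1, 0.68, 0.43, 0.24, 0.1, 0.03, 0
lx·mx for x ≥ 5: 0.012, 0 → sum = 0.012
V_5 = 0.012 / l_5 = 0.012 / 0.03 = 0.4 → 0.40

0.40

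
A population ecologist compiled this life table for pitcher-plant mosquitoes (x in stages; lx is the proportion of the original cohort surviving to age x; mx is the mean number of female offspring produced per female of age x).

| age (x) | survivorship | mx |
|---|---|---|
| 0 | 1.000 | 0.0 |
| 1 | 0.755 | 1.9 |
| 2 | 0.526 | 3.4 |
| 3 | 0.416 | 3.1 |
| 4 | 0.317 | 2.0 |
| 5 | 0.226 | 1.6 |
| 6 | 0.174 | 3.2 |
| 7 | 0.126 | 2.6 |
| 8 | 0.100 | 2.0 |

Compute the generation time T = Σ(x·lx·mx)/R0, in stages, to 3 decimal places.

lx·mx: 0, 1.4345, 1.7884, 1.2896, 0.634, 0.3616, 0.5568, 0.3276, 0.2 → R0 = 6.5925
x·lx·mx: 0, 1.4345, 3.5768, 3.8688, 2.536, 1.808, 3.3408, 2.2932, 1.6 → Σ = 20.4581
T = 20.4581 / 6.5925 = 3.103239… → 3.103

3.103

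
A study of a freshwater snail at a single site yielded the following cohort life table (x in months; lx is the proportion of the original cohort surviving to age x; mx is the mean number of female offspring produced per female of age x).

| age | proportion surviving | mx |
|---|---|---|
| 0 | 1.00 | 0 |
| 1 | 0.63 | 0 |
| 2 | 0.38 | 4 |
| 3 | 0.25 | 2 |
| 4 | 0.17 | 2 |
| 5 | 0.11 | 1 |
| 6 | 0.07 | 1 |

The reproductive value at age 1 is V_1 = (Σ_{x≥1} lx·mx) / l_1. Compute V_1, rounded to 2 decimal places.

4.03

lx·mx for x ≥ 1: 0, 1.52, 0.5, 0.34, 0.11, 0.07 → sum = 2.54
V_1 = 2.54 / l_1 = 2.54 / 0.63 = 4.031746… → 4.03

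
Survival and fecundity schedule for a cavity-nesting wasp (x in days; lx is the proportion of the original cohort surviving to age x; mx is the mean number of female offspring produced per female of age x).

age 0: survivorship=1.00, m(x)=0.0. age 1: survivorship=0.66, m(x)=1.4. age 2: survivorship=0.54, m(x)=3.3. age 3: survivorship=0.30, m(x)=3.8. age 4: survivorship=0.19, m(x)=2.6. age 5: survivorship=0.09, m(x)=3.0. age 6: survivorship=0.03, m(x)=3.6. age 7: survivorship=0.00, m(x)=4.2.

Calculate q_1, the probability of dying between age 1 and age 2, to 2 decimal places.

0.18

q_1 = (l_1 − l_2) / l_1 = (0.66 − 0.54) / 0.66
     = 0.12 / 0.66 = 0.181818… → 0.18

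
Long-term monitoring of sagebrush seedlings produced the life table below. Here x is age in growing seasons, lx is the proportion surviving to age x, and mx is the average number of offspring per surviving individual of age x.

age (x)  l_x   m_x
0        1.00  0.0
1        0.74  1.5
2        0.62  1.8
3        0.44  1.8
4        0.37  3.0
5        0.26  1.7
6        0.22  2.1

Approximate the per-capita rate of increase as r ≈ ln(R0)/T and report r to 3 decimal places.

0.537

R0 = Σ lx·mx = 0 + 1.11 + 1.116 + 0.792 + 1.11 + 0.442 + 0.462 = 5.032
Σ x·lx·mx = 15.14; T = 15.14/5.032 = 3.00874…
r ≈ ln(R0)/T = ln(5.032)/3.00874… = 0.53704… → 0.537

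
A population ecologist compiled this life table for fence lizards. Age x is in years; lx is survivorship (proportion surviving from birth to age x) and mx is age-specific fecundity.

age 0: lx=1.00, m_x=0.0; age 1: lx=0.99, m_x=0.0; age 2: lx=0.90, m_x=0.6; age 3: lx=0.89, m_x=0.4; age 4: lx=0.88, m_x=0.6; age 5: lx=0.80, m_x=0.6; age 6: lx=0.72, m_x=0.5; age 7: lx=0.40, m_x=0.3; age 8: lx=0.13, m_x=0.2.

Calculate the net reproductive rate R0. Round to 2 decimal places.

2.41

lx·mx by age: 0, 0, 0.54, 0.356, 0.528, 0.48, 0.36, 0.12, 0.026
R0 = Σ lx·mx = 2.41 → 2.41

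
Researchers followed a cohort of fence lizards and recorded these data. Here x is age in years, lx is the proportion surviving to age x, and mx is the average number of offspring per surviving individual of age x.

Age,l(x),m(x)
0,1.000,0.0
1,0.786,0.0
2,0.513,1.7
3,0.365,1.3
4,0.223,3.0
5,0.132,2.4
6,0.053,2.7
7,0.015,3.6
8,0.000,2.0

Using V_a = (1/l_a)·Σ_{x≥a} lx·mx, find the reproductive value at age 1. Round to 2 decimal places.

3.22

lx·mx for x ≥ 1: 0, 0.8721, 0.4745, 0.669, 0.3168, 0.1431, 0.054, 0 → sum = 2.5295
V_1 = 2.5295 / l_1 = 2.5295 / 0.786 = 3.218193… → 3.22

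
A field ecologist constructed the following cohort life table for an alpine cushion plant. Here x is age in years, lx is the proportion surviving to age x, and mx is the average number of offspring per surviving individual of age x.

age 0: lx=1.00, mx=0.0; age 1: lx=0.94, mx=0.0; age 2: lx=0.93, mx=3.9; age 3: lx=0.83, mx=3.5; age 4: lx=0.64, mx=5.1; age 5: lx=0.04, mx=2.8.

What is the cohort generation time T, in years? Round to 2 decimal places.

2.99

lx·mx: 0, 0, 3.627, 2.905, 3.264, 0.112 → R0 = 9.908
x·lx·mx: 0, 0, 7.254, 8.715, 13.056, 0.56 → Σ = 29.585
T = 29.585 / 9.908 = 2.985971… → 2.99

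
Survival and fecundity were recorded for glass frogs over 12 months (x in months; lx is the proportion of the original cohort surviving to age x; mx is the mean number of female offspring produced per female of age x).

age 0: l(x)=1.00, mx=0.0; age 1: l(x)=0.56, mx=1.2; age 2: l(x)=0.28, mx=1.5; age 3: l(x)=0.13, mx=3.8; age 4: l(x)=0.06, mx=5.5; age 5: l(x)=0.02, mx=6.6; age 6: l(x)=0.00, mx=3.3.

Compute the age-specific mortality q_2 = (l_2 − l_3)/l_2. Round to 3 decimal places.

0.536

q_2 = (l_2 − l_3) / l_2 = (0.28 − 0.13) / 0.28
     = 0.15 / 0.28 = 0.535714… → 0.536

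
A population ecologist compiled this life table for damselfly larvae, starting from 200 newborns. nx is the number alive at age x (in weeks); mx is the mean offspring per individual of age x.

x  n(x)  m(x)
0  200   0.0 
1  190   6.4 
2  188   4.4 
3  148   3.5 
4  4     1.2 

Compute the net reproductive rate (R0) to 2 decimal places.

lx = nx/n0 = nx/200: 1, 0.95, 0.94, 0.74, 0.02
lx·mx by age: 0, 6.08, 4.136, 2.59, 0.024
R0 = Σ lx·mx = 12.83 → 12.83

12.83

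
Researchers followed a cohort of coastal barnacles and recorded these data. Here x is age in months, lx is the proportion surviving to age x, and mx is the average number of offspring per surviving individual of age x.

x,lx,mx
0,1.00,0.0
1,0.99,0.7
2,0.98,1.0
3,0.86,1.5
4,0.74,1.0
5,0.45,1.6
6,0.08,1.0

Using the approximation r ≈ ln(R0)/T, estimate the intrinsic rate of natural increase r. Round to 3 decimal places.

R0 = Σ lx·mx = 0 + 0.693 + 0.98 + 1.29 + 0.74 + 0.72 + 0.08 = 4.503
Σ x·lx·mx = 13.563; T = 13.563/4.503 = 3.01199…
r ≈ ln(R0)/T = ln(4.503)/3.01199… = 0.49958… → 0.500

0.500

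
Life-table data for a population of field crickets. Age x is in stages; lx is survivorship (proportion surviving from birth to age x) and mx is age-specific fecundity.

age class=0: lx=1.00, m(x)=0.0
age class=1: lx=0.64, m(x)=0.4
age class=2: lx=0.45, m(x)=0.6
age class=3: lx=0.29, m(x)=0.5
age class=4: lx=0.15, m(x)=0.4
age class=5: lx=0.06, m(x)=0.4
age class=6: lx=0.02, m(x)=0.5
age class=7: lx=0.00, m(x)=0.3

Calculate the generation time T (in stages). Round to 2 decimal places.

lx·mx: 0, 0.256, 0.27, 0.145, 0.06, 0.024, 0.01, 0 → R0 = 0.765
x·lx·mx: 0, 0.256, 0.54, 0.435, 0.24, 0.12, 0.06, 0 → Σ = 1.651
T = 1.651 / 0.765 = 2.15817… → 2.16

2.16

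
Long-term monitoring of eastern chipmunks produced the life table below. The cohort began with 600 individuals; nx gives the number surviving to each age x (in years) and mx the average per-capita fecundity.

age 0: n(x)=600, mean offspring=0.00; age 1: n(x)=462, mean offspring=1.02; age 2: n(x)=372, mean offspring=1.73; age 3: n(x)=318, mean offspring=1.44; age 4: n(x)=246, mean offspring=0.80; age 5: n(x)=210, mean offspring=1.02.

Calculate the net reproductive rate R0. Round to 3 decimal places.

3.306

lx = nx/n0 = nx/600: 1, 0.77, 0.62, 0.53, 0.41, 0.35
lx·mx by age: 0, 0.7854, 1.0726, 0.7632, 0.328, 0.357
R0 = Σ lx·mx = 3.3062 → 3.306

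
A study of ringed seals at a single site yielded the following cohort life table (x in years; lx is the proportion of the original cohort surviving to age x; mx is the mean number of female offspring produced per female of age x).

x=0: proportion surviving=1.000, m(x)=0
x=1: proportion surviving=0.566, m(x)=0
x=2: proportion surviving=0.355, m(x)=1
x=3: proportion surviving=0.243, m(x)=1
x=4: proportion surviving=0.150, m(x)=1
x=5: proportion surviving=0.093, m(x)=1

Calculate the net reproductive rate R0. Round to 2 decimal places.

0.84

lx·mx by age: 0, 0, 0.355, 0.243, 0.15, 0.093
R0 = Σ lx·mx = 0.841 → 0.84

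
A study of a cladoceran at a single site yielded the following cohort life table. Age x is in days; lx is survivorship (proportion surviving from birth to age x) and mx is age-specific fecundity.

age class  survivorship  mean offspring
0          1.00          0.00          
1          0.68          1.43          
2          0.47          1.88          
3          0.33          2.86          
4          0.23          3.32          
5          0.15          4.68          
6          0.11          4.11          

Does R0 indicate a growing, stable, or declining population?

R0 = Σ lx·mx = 0 + 0.9724 + 0.8836 + 0.9438 + 0.7636 + 0.702 + 0.4521 = 4.7175
R0 > 1, so the population is growing.

growing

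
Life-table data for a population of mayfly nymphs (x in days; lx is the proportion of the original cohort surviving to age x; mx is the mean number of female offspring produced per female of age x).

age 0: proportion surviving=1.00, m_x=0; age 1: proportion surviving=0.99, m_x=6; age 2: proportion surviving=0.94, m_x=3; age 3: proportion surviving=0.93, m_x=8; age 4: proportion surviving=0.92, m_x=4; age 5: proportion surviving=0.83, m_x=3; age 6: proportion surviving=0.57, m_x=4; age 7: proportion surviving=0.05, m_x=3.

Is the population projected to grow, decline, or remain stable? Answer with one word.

R0 = Σ lx·mx = 0 + 5.94 + 2.82 + 7.44 + 3.68 + 2.49 + 2.28 + 0.15 = 24.8
R0 > 1, so the population is growing.

growing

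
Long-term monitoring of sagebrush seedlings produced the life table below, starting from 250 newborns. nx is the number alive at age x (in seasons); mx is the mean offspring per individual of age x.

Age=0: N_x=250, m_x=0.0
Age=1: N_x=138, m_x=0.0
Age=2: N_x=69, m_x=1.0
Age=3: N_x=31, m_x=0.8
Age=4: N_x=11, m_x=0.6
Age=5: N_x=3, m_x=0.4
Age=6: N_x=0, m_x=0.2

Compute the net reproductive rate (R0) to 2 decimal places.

0.41

lx = nx/n0 = nx/250: 1, 0.552, 0.276, 0.124, 0.044, 0.012, 0
lx·mx by age: 0, 0, 0.276, 0.0992, 0.0264, 0.0048, 0
R0 = Σ lx·mx = 0.4064 → 0.41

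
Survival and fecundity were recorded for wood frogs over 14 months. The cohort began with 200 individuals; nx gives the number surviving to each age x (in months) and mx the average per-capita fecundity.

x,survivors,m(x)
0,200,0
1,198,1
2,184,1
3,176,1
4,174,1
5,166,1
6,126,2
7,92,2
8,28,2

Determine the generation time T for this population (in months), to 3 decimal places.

lx = nx/n0 = nx/200: 1, 0.99, 0.92, 0.88, 0.87, 0.83, 0.63, 0.46, 0.14
lx·mx: 0, 0.99, 0.92, 0.88, 0.87, 0.83, 1.26, 0.92, 0.28 → R0 = 6.95
x·lx·mx: 0, 0.99, 1.84, 2.64, 3.48, 4.15, 7.56, 6.44, 2.24 → Σ = 29.34
T = 29.34 / 6.95 = 4.221583… → 4.222

4.222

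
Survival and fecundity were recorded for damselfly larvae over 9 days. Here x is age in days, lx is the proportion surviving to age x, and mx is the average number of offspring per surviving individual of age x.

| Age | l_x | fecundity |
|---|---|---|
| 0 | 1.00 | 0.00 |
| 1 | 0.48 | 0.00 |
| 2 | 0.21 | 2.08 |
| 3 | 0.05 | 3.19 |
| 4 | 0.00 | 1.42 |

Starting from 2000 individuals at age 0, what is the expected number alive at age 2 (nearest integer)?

420

Expected survivors = N0 · l_2 = 2000 × 0.21 = 420 → 420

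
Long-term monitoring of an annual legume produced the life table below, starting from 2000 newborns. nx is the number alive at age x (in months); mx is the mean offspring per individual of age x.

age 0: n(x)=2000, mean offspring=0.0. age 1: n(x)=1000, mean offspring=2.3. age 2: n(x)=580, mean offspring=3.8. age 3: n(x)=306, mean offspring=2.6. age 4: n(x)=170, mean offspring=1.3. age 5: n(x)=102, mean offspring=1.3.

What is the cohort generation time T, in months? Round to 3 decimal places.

lx = nx/n0 = nx/2000: 1, 0.5, 0.29, 0.153, 0.085, 0.051
lx·mx: 0, 1.15, 1.102, 0.3978, 0.1105, 0.0663 → R0 = 2.8266
x·lx·mx: 0, 1.15, 2.204, 1.1934, 0.442, 0.3315 → Σ = 5.3209
T = 5.3209 / 2.8266 = 1.882438… → 1.882

1.882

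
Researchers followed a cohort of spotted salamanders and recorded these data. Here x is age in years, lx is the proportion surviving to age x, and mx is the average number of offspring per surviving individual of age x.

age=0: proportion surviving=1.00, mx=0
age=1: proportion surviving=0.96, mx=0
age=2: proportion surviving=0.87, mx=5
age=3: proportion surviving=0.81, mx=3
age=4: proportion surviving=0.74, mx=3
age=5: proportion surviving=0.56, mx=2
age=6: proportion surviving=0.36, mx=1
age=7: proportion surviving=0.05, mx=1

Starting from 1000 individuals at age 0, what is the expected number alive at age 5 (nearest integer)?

560

Expected survivors = N0 · l_5 = 1000 × 0.56 = 560 → 560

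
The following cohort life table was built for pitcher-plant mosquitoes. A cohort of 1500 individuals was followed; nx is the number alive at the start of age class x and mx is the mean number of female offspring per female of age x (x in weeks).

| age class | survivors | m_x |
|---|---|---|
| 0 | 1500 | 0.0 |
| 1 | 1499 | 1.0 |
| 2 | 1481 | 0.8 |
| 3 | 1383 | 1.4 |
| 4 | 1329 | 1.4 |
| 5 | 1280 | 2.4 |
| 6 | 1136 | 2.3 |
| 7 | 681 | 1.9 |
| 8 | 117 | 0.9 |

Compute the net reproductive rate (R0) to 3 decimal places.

9.043

lx = nx/n0 = nx/1500: 1, 0.99933…, 0.98733…, 0.922, 0.886, 0.85333…, 0.75733…, 0.454, 0.078
lx·mx by age: 0, 0.999333…, 0.789867…, 1.2908, 1.2404, 2.048…, 1.741867…, 0.8626, 0.0702
R0 = Σ lx·mx = 9.043067… → 9.043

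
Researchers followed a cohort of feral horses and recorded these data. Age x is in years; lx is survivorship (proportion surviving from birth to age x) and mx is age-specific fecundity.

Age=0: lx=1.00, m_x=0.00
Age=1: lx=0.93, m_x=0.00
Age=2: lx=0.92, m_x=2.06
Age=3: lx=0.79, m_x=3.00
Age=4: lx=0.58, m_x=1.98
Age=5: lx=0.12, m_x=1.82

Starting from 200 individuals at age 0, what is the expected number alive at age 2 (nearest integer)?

184

Expected survivors = N0 · l_2 = 200 × 0.92 = 184 → 184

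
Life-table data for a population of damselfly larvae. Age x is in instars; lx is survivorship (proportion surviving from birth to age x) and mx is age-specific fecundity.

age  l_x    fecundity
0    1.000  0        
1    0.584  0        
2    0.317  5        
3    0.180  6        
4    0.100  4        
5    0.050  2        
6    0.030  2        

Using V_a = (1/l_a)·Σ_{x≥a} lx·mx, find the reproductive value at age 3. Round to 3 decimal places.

9.111

lx·mx for x ≥ 3: 1.08, 0.4, 0.1, 0.06 → sum = 1.64
V_3 = 1.64 / l_3 = 1.64 / 0.18 = 9.111111… → 9.111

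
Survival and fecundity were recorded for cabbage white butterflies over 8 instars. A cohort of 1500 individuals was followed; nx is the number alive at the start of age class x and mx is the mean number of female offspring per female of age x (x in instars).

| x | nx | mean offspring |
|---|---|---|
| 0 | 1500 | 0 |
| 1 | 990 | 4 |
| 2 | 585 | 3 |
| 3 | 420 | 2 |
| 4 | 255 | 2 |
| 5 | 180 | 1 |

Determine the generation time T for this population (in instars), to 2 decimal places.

1.78

lx = nx/n0 = nx/1500: 1, 0.66, 0.39, 0.28, 0.17, 0.12
lx·mx: 0, 2.64, 1.17, 0.56, 0.34, 0.12 → R0 = 4.83
x·lx·mx: 0, 2.64, 2.34, 1.68, 1.36, 0.6 → Σ = 8.62
T = 8.62 / 4.83 = 1.784679… → 1.78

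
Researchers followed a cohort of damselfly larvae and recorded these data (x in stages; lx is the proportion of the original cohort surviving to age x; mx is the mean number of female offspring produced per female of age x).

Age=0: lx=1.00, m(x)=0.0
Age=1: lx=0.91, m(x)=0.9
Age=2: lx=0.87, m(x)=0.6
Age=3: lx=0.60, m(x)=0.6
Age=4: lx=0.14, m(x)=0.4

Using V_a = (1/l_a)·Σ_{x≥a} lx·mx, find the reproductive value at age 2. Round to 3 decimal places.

lx·mx for x ≥ 2: 0.522, 0.36, 0.056 → sum = 0.938
V_2 = 0.938 / l_2 = 0.938 / 0.87 = 1.078161… → 1.078

1.078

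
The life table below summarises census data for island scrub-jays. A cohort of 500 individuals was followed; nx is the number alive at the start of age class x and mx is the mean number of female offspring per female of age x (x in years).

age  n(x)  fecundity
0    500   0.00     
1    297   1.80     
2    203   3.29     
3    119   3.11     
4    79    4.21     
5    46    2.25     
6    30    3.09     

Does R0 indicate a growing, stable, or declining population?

lx = nx/n0 = nx/500: 1, 0.594, 0.406, 0.238, 0.158, 0.092, 0.06
R0 = Σ lx·mx = 0 + 1.0692 + 1.33574 + 0.74018 + 0.66518 + 0.207 + 0.1854 = 4.2027
R0 > 1, so the population is growing.

growing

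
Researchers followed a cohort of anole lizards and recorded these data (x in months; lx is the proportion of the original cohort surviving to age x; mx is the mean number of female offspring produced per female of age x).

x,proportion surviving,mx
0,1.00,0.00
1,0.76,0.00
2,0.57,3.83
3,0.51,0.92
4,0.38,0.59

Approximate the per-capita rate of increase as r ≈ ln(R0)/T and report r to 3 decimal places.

R0 = Σ lx·mx = 0 + 0 + 2.1831 + 0.4692 + 0.2242 = 2.8765
Σ x·lx·mx = 6.6706; T = 6.6706/2.8765 = 2.319…
r ≈ ln(R0)/T = ln(2.8765)/2.319… = 0.45562… → 0.456

0.456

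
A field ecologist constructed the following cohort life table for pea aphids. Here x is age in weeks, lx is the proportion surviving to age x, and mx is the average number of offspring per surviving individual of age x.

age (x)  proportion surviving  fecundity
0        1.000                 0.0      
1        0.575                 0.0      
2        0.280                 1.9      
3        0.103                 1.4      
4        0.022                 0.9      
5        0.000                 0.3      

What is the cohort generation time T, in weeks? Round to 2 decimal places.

lx·mx: 0, 0, 0.532, 0.1442, 0.0198, 0 → R0 = 0.696
x·lx·mx: 0, 0, 1.064, 0.4326, 0.0792, 0 → Σ = 1.5758
T = 1.5758 / 0.696 = 2.26408… → 2.26

2.26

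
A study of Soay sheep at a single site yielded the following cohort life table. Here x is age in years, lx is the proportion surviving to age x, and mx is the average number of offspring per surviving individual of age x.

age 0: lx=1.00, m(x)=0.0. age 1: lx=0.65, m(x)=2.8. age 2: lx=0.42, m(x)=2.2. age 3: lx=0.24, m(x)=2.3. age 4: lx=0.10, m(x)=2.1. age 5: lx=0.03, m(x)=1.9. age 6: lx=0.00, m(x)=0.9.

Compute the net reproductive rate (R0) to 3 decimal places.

3.563

lx·mx by age: 0, 1.82, 0.924, 0.552, 0.21, 0.057, 0
R0 = Σ lx·mx = 3.563 → 3.563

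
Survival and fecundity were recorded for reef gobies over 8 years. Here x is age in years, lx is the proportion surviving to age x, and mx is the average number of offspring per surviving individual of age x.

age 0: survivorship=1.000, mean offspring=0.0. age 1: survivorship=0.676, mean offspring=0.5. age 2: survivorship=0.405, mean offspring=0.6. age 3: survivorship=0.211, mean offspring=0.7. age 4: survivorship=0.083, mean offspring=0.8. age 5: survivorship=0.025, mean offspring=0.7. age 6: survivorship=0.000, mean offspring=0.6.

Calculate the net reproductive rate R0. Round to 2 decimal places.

0.81

lx·mx by age: 0, 0.338, 0.243, 0.1477, 0.0664, 0.0175, 0
R0 = Σ lx·mx = 0.8126 → 0.81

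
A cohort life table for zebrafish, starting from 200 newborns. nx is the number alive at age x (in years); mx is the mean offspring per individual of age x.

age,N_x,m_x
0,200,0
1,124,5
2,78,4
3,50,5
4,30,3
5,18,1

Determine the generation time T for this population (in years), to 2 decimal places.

1.89

lx = nx/n0 = nx/200: 1, 0.62, 0.39, 0.25, 0.15, 0.09
lx·mx: 0, 3.1, 1.56, 1.25, 0.45, 0.09 → R0 = 6.45
x·lx·mx: 0, 3.1, 3.12, 3.75, 1.8, 0.45 → Σ = 12.22
T = 12.22 / 6.45 = 1.894574… → 1.89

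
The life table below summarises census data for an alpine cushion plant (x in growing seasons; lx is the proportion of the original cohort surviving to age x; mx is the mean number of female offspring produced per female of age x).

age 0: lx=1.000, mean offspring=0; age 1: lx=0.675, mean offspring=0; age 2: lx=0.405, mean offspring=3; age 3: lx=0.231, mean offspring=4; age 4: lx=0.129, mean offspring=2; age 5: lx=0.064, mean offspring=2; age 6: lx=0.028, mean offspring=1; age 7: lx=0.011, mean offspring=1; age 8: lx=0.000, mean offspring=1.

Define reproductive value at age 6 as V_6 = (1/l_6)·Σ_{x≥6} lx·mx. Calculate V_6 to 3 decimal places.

lx·mx for x ≥ 6: 0.028, 0.011, 0 → sum = 0.039
V_6 = 0.039 / l_6 = 0.039 / 0.028 = 1.392857… → 1.393

1.393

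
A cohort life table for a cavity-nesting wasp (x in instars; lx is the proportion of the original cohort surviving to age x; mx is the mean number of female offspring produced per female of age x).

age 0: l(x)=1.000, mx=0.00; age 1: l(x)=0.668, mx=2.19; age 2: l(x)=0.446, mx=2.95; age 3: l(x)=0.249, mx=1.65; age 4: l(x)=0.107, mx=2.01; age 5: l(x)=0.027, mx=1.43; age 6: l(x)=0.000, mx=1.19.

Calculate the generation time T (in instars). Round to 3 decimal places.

1.853

lx·mx: 0, 1.46292, 1.3157, 0.41085, 0.21507, 0.03861, 0 → R0 = 3.44315
x·lx·mx: 0, 1.46292, 2.6314, 1.23255, 0.86028, 0.19305, 0 → Σ = 6.3802
T = 6.3802 / 3.44315 = 1.853013… → 1.853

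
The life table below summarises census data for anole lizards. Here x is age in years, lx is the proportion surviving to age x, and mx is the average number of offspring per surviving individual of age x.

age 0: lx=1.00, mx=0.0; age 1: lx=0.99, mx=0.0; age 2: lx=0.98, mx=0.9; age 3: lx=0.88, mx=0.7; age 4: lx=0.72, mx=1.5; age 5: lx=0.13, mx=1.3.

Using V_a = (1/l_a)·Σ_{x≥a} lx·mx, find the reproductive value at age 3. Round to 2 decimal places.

lx·mx for x ≥ 3: 0.616, 1.08, 0.169 → sum = 1.865
V_3 = 1.865 / l_3 = 1.865 / 0.88 = 2.119318… → 2.12

2.12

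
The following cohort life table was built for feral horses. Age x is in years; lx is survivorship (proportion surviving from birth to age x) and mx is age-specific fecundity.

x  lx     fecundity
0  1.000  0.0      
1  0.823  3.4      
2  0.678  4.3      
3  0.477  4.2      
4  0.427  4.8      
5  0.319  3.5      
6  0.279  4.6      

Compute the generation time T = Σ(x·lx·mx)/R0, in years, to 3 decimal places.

lx·mx: 0, 2.7982, 2.9154, 2.0034, 2.0496, 1.1165, 1.2834 → R0 = 12.1665
x·lx·mx: 0, 2.7982, 5.8308, 6.0102, 8.1984, 5.5825, 7.7004 → Σ = 36.1205
T = 36.1205 / 12.1665 = 2.968849… → 2.969

2.969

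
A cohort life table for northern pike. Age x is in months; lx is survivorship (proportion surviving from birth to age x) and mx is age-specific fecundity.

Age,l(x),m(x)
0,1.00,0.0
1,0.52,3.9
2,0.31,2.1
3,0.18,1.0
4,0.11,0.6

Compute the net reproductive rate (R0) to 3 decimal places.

2.925

lx·mx by age: 0, 2.028, 0.651, 0.18, 0.066
R0 = Σ lx·mx = 2.925 → 2.925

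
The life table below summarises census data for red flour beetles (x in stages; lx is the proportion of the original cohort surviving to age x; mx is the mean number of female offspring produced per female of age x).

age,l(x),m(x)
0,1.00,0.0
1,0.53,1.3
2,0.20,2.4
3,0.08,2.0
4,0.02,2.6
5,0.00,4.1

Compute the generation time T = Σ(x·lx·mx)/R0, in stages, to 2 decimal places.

lx·mx: 0, 0.689, 0.48, 0.16, 0.052, 0 → R0 = 1.381
x·lx·mx: 0, 0.689, 0.96, 0.48, 0.208, 0 → Σ = 2.337
T = 2.337 / 1.381 = 1.692252… → 1.69

1.69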